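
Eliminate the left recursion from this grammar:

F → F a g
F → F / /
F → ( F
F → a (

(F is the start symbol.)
F → ( F F'
F → a ( F'
F' → a g F'
F' → / / F'
F' → ε

F is directly left-recursive. The standard transformation for
  A → A α₁ | ... | A α_m | β₁ | ... | β_n
is
  A  → β₁ A' | ... | β_n A'
  A' → α₁ A' | ... | α_m A' | ε

F → ( F becomes F → ( F F'
F → a ( becomes F → a ( F'
F → F a g becomes F' → a g F'
F → F / / becomes F' → / / F'
Add F' → ε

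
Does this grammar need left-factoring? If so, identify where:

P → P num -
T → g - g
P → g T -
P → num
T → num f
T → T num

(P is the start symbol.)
No, left-factoring is not needed

Left-factoring is needed when two productions for the same non-terminal
share a common prefix on the right-hand side.

Productions for P:
  P → P num -
  P → g T -
  P → num
Productions for T:
  T → g - g
  T → num f
  T → T num

No common prefixes found.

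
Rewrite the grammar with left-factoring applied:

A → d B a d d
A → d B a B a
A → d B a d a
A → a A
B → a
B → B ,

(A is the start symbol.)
Left-factoring transforms A → αβ₁ | αβ₂ into A → αA' and A' → β₁ | β₂
(α is the longest common prefix among the alternatives). Repeat until
no nonterminal has two alternatives with a common prefix.

Round 1: A has alternatives sharing prefix 'd B a'. Introduce A': A → d B a A'
  Add: A' → d d
  Add: A' → B a
  Add: A' → d a

Round 2: A' has alternatives sharing prefix 'd'. Introduce A'': A' → d A''
  Add: A'' → d
  Add: A'' → a

No remaining common prefixes — done.

Resulting grammar:
A → d B a A'
A' → d A''
A'' → d
A'' → a
A' → B a
A → a A
B → a
B → B ,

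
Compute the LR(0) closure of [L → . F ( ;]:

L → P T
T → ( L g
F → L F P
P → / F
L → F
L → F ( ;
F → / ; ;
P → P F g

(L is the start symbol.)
To compute CLOSURE, for each item [A → α.Bβ] where B is a non-terminal, add [B → .γ] for all productions B → γ; repeat for the newly added items until nothing changes.

Start with: [L → . F ( ;]
  [L → . F ( ;] has the dot before F: add [F → . L F P], [F → . / ; ;]
  [F → . L F P] has the dot before L: add [L → . P T], [L → . F]
  [L → . P T] has the dot before P: add [P → . / F], [P → . P F g]
No further items can be added.

CLOSURE = { [F → . / ; ;], [F → . L F P], [L → . F ( ;], [L → . F], [L → . P T], [P → . / F], [P → . P F g] }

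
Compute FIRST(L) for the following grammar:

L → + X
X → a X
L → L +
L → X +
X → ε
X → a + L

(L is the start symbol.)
To compute FIRST(L), examine every production with L on the left-hand side, reading each right-hand side left to right until a non-nullable symbol is reached.

FIRST sets of the other non-terminals involved (by the same procedure, iterated to a fixed point):
  FIRST(X) = { 'a', ε }

From L → + X:
  - '+' is a terminal: add '+' and stop
From L → L +:
  - L is the symbol being defined: contributes nothing new
    L is not nullable, so stop
From L → X +:
  - X is a non-terminal: add FIRST(X) \ {ε} = { 'a' }
    X is nullable, so continue to the next symbol
  - '+' is a terminal: add '+' and stop

Collecting: FIRST(L) = { '+', 'a' }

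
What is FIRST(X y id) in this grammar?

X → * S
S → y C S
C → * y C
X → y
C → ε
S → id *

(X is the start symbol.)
FIRST sets of the non-terminals involved (from the grammar, by fixed-point iteration):
  FIRST(X) = { '*', 'y' }

To compute FIRST(X y id), process the symbols left to right:
Symbol X is a non-terminal. Add FIRST(X) \ {ε} = { '*', 'y' }
X is not nullable (ε ∉ FIRST(X)), so stop here.
FIRST(X y id) = { '*', 'y' }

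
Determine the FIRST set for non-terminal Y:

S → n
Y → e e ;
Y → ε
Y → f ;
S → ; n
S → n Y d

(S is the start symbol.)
{ 'e', 'f', ε }

To compute FIRST(Y), examine every production with Y on the left-hand side, reading each right-hand side left to right until a non-nullable symbol is reached.

From Y → e e ;:
  - e is a terminal: add 'e' and stop
From Y → ε:
  - ε-production, so ε ∈ FIRST(Y)
From Y → f ;:
  - f is a terminal: add 'f' and stop

Collecting: FIRST(Y) = { 'e', 'f', ε }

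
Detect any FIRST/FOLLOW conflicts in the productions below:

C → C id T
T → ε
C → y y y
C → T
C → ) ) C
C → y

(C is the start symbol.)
Nullable non-terminals: C, T.
FIRST sets used below: FIRST(C) = { ')', 'id', 'y', ε }, FIRST(T) = { ε }

C: nullable alternative(s) C → T; FOLLOW(C) = { $, 'id' }
  C → C id T: FIRST \ {ε} = { ')', 'id', 'y' } — overlaps FOLLOW(C) on { 'id' }: CONFLICT
  C → y y y: FIRST \ {ε} = { 'y' } — disjoint from FOLLOW(C)
  C → T: FIRST \ {ε} = { } — this is the only nullable alternative, skip
  C → ) ) C: FIRST \ {ε} = { ')' } — disjoint from FOLLOW(C)
  C → y: FIRST \ {ε} = { 'y' } — disjoint from FOLLOW(C)
T has a nullable alternative but only one production, so nothing to check.

So the grammar has 1 FIRST/FOLLOW conflict (marked CONFLICT above).

Answer: Yes. C → C id T with FOLLOW(C) on { 'id' }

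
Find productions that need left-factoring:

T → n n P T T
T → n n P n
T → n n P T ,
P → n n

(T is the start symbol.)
Left-factoring is needed when two productions for the same non-terminal
share a common prefix on the right-hand side.

Productions for T:
  T → n n P T T
  T → n n P n
  T → n n P T ,

Found common prefix 'n n P' in productions for T

Answer: Yes, T has productions with common prefix 'n n P'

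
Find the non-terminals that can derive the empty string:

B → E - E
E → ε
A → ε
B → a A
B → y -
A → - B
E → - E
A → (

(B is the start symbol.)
{ 'A', 'E' }

A non-terminal is nullable if it can derive ε (the empty string): either it has an ε-production, or it has a production whose right-hand side consists entirely of nullable non-terminals.

ε-productions: E → ε, A → ε
So E, A are immediately nullable.
No further non-terminal can be added: every production for the remaining non-terminals contains a terminal or a non-nullable non-terminal.
Nullable = { 'A', 'E' }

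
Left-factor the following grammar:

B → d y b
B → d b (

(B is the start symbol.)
B → d B'
B' → y b
B' → b (

Left-factoring transforms A → αβ₁ | αβ₂ into A → αA' and A' → β₁ | β₂
(α is the longest common prefix among the alternatives). Repeat until
no nonterminal has two alternatives with a common prefix.

Round 1: B has alternatives sharing prefix 'd'. Introduce B': B → d B'
  Add: B' → y b
  Add: B' → b (

No remaining common prefixes — done.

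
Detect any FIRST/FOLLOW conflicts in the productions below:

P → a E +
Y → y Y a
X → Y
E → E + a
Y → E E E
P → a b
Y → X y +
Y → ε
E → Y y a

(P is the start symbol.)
Nullable non-terminals: X, Y.
FIRST sets used below: FIRST(E) = { 'y' }, FIRST(X) = { 'y', ε }
X has a nullable alternative but only one production, so nothing to check.

Y: nullable alternative(s) Y → ε; FOLLOW(Y) = { 'a', 'y' }
  Y → y Y a: FIRST \ {ε} = { 'y' } — overlaps FOLLOW(Y) on { 'y' }: CONFLICT
  Y → E E E: FIRST \ {ε} = { 'y' } — overlaps FOLLOW(Y) on { 'y' }: CONFLICT
  Y → X y +: FIRST \ {ε} = { 'y' } — overlaps FOLLOW(Y) on { 'y' }: CONFLICT
  Y → ε: FIRST \ {ε} = { } — this is the only nullable alternative, skip

E, P have no nullable alternative, so no FIRST/FOLLOW check is needed there.

So the grammar has 3 FIRST/FOLLOW conflicts (marked CONFLICT above).

Answer: Yes. Y → y Y a with FOLLOW(Y) on { 'y' }; Y → E E E with FOLLOW(Y) on { 'y' }; Y → X y '+' with FOLLOW(Y) on { 'y' }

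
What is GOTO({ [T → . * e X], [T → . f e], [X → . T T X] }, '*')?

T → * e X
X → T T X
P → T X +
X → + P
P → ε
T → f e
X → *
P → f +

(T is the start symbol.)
{ [T → * . e X] }

GOTO(I, '*') = CLOSURE({ [A → αX.β] : [A → α.Xβ] ∈ I, X = '*' })

Items with dot before '*', with the dot advanced:
  [T → . * e X] → [T → * . e X]
Closure adds nothing (no advanced item has the dot before a non-terminal).

GOTO = { [T → * . e X] }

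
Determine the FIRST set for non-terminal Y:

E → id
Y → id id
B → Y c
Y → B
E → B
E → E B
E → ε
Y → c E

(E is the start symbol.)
{ 'c', 'id' }

FIRST sets of the other non-terminals involved (by the same procedure, iterated to a fixed point):
  FIRST(B) = { 'c', 'id' }

From Y → id id:
  - id is a terminal: add 'id' and stop
From Y → B:
  - B is a non-terminal: add FIRST(B) \ {ε} = { 'c', 'id' }
    B is not nullable, so stop
From Y → c E:
  - c is a terminal: add 'c' and stop

Collecting: FIRST(Y) = { 'c', 'id' }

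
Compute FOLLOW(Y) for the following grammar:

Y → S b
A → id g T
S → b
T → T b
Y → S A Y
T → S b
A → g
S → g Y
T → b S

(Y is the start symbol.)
{ $, 'b', 'g', 'id' }

To compute FOLLOW(Y), find every occurrence of Y on a right-hand side N → α Y β: add FIRST(β) \ {ε}, and if β is empty or nullable also add FOLLOW(N). Iterate to a fixed point.

Y is the start symbol, so $ ∈ FOLLOW(Y).
In Y → S A Y: Y is at the end; this adds FOLLOW(Y) to itself — nothing new
In S → g Y: Y is at the end, add FOLLOW(S)

The FOLLOW sets referred to above (computed the same way, to a fixed point):
  FOLLOW(S) = { 'b', 'g', 'id' }

Taking the union: FOLLOW(Y) = { $, 'b', 'g', 'id' }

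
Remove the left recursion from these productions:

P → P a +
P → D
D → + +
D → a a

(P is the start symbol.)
P is directly left-recursive. The standard transformation for
  A → A α₁ | ... | A α_m | β₁ | ... | β_n
is
  A  → β₁ A' | ... | β_n A'
  A' → α₁ A' | ... | α_m A' | ε

P → D becomes P → D P'
P → P a + becomes P' → a + P'
Add P' → ε

Productions for other non-terminals are unchanged:
  D → + +
  D → a a

Resulting grammar:
P → D P'
P' → a + P'
P' → ε
D → + +
D → a a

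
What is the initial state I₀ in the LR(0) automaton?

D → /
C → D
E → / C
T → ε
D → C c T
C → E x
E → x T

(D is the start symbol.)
{ [C → . D], [C → . E x], [D → . /], [D → . C c T], [D' → . D], [E → . / C], [E → . x T] }

First, augment the grammar with D' → D
I₀ = CLOSURE({ [D' → . D] }):
  [D' → . D] has the dot before D: add [D → . /], [D → . C c T]
  [D → . C c T] has the dot before C: add [C → . D], [C → . E x]
  [C → . E x] has the dot before E: add [E → . / C], [E → . x T]
No further items can be added.

I₀ = { [C → . D], [C → . E x], [D → . /], [D → . C c T], [D' → . D], [E → . / C], [E → . x T] }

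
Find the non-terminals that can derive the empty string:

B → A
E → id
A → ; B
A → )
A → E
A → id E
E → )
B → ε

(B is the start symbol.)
A non-terminal is nullable if it can derive ε (the empty string): either it has an ε-production, or it has a production whose right-hand side consists entirely of nullable non-terminals.

ε-productions: B → ε
So B is immediately nullable.
No further non-terminal can be added: every production for the remaining non-terminals contains a terminal or a non-nullable non-terminal.
Nullable = { 'B' }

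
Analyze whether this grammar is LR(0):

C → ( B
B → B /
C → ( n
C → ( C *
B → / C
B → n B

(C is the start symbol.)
No. Shift-reduce conflict between [C → ( B .] and [B → B . /]

A grammar is LR(0) if no state in the canonical LR(0) collection has:
  - both a shift item (dot before a terminal) and a complete item (shift-reduce conflict), or
  - two or more complete items (reduce-reduce conflict; the accept item [C' → C .] counts as a complete item here).

Augment with C' → C and build the canonical LR(0) collection (I0 = CLOSURE({[C' → . C]}), then GOTO on every symbol after a dot until no new states appear). It has 12 states:
  I0: { [C → . ( B], [C → . ( C *], [C → . ( n], [C' → . C] }  — shift
  I1: { [B → . / C], [B → . B /], [B → . n B], [C → ( . B], [C → ( . C *], [C → ( . n], [C → . ( B], [C → . ( C *], [C → . ( n] }  — shift
  I2: { [C' → C .] }  — accept
  I3: { [B → / . C], [C → . ( B], [C → . ( C *], [C → . ( n] }  — shift
  I4: { [B → B . /], [C → ( B .] }  — shift, reduce
  I5: { [C → ( C . *] }  — shift
  I6: { [B → . / C], [B → . B /], [B → . n B], [B → n . B], [C → ( n .] }  — shift, reduce
  I7: { [B → B . /], [B → n B .] }  — shift, reduce
  I8: { [B → . / C], [B → . B /], [B → . n B], [B → n . B] }  — shift
  I9: { [B → B / .] }  — reduce
  I10: { [C → ( C * .] }  — reduce
  I11: { [B → / C .] }  — reduce

Conflict in state I4:
  Shift-reduce conflict between [C → ( B .] and [B → B . /]
So the grammar is NOT LR(0).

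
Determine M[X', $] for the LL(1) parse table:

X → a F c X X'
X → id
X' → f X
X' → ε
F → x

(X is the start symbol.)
To find M[X', $], we find productions for X' where $ is in the predict set (PREDICT(N → α) = (FIRST(α) \ {ε}) ∪ (FOLLOW(N) if α ⇒* ε)).

Relevant sets:
  FOLLOW(X') = { $, 'f' }

X' → f X: PREDICT = { 'f' }
X' → ε: PREDICT = { $, 'f' }
  $ is in predict set, so this production goes in M[X', $]

M[X', $] = X' → ε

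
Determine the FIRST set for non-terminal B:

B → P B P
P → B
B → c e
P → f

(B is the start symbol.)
FIRST sets of the other non-terminals involved (by the same procedure, iterated to a fixed point):
  FIRST(P) = { 'c', 'f' }

From B → P B P:
  - P is a non-terminal: add FIRST(P) \ {ε} = { 'c', 'f' }
    P is not nullable, so stop
From B → c e:
  - c is a terminal: add 'c' and stop

Collecting: FIRST(B) = { 'c', 'f' }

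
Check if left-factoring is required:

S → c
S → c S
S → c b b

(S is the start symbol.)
Left-factoring is needed when two productions for the same non-terminal
share a common prefix on the right-hand side.

Productions for S:
  S → c
  S → c S
  S → c b b

Found common prefix 'c' in productions for S

Answer: Yes, S has productions with common prefix 'c'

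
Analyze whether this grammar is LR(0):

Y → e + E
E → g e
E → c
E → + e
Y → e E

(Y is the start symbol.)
Augment with Y' → Y and build the canonical LR(0) collection (I0 = CLOSURE({[Y' → . Y]}), then GOTO on every symbol after a dot until no new states appear). It has 11 states:
  I0: { [Y → . e + E], [Y → . e E], [Y' → . Y] }  — shift
  I1: { [Y' → Y .] }  — accept
  I2: { [E → . + e], [E → . c], [E → . g e], [Y → e . + E], [Y → e . E] }  — shift
  I3: { [E → + . e], [E → . + e], [E → . c], [E → . g e], [Y → e + . E] }  — shift
  I4: { [Y → e E .] }  — reduce
  I5: { [E → c .] }  — reduce
  I6: { [E → g . e] }  — shift
  I7: { [E → g e .] }  — reduce
  I8: { [E → + . e] }  — shift
  I9: { [Y → e + E .] }  — reduce
  I10: { [E → + e .] }  — reduce

Every state is either a pure shift/goto state or contains exactly one complete item and nothing to shift — no conflicts. The grammar is LR(0).

Answer: Yes, the grammar is LR(0)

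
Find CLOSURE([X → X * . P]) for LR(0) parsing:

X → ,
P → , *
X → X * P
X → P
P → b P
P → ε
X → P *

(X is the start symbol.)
To compute CLOSURE, for each item [A → α.Bβ] where B is a non-terminal, add [B → .γ] for all productions B → γ; repeat for the newly added items until nothing changes.

Start with: [X → X * . P]
  [X → X * . P] has the dot before P: add [P → . , *], [P → . b P], [P → .]
No further items can be added.

CLOSURE = { [P → . , *], [P → . b P], [P → .], [X → X * . P] }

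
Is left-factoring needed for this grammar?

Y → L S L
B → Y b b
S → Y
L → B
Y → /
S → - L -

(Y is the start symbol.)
Left-factoring is needed when two productions for the same non-terminal
share a common prefix on the right-hand side.

Productions for Y:
  Y → L S L
  Y → /
Productions for S:
  S → Y
  S → - L -

No common prefixes found.

Answer: No, left-factoring is not needed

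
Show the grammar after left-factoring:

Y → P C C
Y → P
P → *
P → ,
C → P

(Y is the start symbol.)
Y → P Y'
Y' → C C
Y' → ε
P → *
P → ,
C → P

Left-factoring transforms A → αβ₁ | αβ₂ into A → αA' and A' → β₁ | β₂
(α is the longest common prefix among the alternatives). Repeat until
no nonterminal has two alternatives with a common prefix.

Round 1: Y has alternatives sharing prefix 'P'. Introduce Y': Y → P Y'
  Add: Y' → C C
  Add: Y' → ε

No remaining common prefixes — done.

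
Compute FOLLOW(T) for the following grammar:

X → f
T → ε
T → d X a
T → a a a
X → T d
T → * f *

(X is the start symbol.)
To compute FOLLOW(T), find every occurrence of T on a right-hand side N → α T β: add FIRST(β) \ {ε}, and if β is empty or nullable also add FOLLOW(N). Iterate to a fixed point.

In X → T d: T is followed by d, add FIRST(d) \ {ε} = { 'd' }

Taking the union: FOLLOW(T) = { 'd' }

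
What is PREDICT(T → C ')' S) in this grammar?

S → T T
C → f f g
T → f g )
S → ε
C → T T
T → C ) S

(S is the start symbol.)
PREDICT(T → C ')' S) = (FIRST(RHS) \ {ε}) ∪ (FOLLOW(T) if ε ∈ FIRST(RHS), i.e. RHS ⇒* ε)
FIRST(C) = { 'f' }
FIRST(C ')' S) = { 'f' }
ε ∉ FIRST(C ')' S), so FOLLOW(T) is not added.
PREDICT(T → C ')' S) = { 'f' }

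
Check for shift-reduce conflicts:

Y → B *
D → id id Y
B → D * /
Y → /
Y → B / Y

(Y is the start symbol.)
A shift-reduce conflict occurs when an LR(0) state has both:
  - a complete (reduce) item [A → α .] (dot at the end), and
  - a shift item [B → β . c γ] (dot before a terminal).

Augment with Y' → Y and build the canonical LR(0) collection (I0 = CLOSURE({[Y' → . Y]}), then GOTO on every symbol after a dot until no new states appear). It has 13 states:
  I0: { [B → . D * /], [D → . id id Y], [Y → . /], [Y → . B *], [Y → . B / Y], [Y' → . Y] }  — shift
  I1: { [Y → / .] }  — reduce
  I2: { [Y → B . *], [Y → B . / Y] }  — shift
  I3: { [B → D . * /] }  — shift
  I4: { [Y' → Y .] }  — accept
  I5: { [D → id . id Y] }  — shift
  I6: { [B → . D * /], [D → . id id Y], [D → id id . Y], [Y → . /], [Y → . B *], [Y → . B / Y] }  — shift
  I7: { [D → id id Y .] }  — reduce
  I8: { [B → D * . /] }  — shift
  I9: { [B → D * / .] }  — reduce
  I10: { [Y → B * .] }  — reduce
  I11: { [B → . D * /], [D → . id id Y], [Y → . /], [Y → . B *], [Y → . B / Y], [Y → B / . Y] }  — shift
  I12: { [Y → B / Y .] }  — reduce

No state contains both a complete item and a shift item.

Answer: No shift-reduce conflicts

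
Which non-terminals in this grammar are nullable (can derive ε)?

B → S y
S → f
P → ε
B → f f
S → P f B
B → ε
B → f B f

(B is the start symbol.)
ε-productions: P → ε, B → ε
So P, B are immediately nullable.
No further non-terminal can be added: every production for the remaining non-terminals contains a terminal or a non-nullable non-terminal.
Nullable = { 'B', 'P' }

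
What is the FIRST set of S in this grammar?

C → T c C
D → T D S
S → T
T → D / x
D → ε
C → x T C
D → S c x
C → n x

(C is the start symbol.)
To compute FIRST(S), examine every production with S on the left-hand side, reading each right-hand side left to right until a non-nullable symbol is reached.

FIRST sets of the other non-terminals involved (by the same procedure, iterated to a fixed point):
  FIRST(T) = { '/' }

From S → T:
  - T is a non-terminal: add FIRST(T) \ {ε} = { '/' }
    T is not nullable, so stop

Collecting: FIRST(S) = { '/' }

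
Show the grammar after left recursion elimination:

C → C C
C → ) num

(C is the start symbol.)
C is directly left-recursive. The standard transformation for
  A → A α₁ | ... | A α_m | β₁ | ... | β_n
is
  A  → β₁ A' | ... | β_n A'
  A' → α₁ A' | ... | α_m A' | ε

C → ) num becomes C → ) num C'
C → C C becomes C' → C C'
Add C' → ε

Resulting grammar:
C → ) num C'
C' → C C'
C' → ε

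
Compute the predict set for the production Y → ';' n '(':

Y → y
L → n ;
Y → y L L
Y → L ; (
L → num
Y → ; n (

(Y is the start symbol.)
PREDICT(Y → ';' n '(') = (FIRST(RHS) \ {ε}) ∪ (FOLLOW(Y) if ε ∈ FIRST(RHS), i.e. RHS ⇒* ε)
FIRST(';' n '(') = { ';' }
ε ∉ FIRST(';' n '('), so FOLLOW(Y) is not added.
PREDICT(Y → ';' n '(') = { ';' }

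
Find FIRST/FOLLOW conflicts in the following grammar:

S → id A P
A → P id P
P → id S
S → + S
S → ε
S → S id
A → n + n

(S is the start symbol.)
Yes. S → id A P with FOLLOW(S) on { 'id' }; S → S id with FOLLOW(S) on { 'id' }

Nullable non-terminals: S.
FIRST sets used below: FIRST(S) = { '+', 'id', ε }

S: nullable alternative(s) S → ε; FOLLOW(S) = { $, 'id' }
  S → id A P: FIRST \ {ε} = { 'id' } — overlaps FOLLOW(S) on { 'id' }: CONFLICT
  S → + S: FIRST \ {ε} = { '+' } — disjoint from FOLLOW(S)
  S → ε: FIRST \ {ε} = { } — this is the only nullable alternative, skip
  S → S id: FIRST \ {ε} = { '+', 'id' } — overlaps FOLLOW(S) on { 'id' }: CONFLICT

A, P have no nullable alternative, so no FIRST/FOLLOW check is needed there.

So the grammar has 2 FIRST/FOLLOW conflicts (marked CONFLICT above).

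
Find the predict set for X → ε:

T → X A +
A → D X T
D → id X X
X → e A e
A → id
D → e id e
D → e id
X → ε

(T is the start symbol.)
{ 'e', 'id' }

PREDICT(X → ε) = (FIRST(RHS) \ {ε}) ∪ (FOLLOW(X) if ε ∈ FIRST(RHS), i.e. RHS ⇒* ε)
The right-hand side is ε (FIRST(ε) = { ε }), so the predict set is FOLLOW(X) = { 'e', 'id' }
PREDICT(X → ε) = { 'e', 'id' }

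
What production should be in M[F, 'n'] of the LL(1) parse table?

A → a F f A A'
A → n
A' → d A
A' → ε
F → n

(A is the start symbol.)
To find M[F, 'n'], we find productions for F where 'n' is in the predict set (PREDICT(N → α) = (FIRST(α) \ {ε}) ∪ (FOLLOW(N) if α ⇒* ε)).

F → n: PREDICT = { 'n' }
  'n' is in predict set, so this production goes in M[F, 'n']

M[F, 'n'] = F → n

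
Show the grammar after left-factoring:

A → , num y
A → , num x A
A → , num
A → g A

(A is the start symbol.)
Left-factoring transforms A → αβ₁ | αβ₂ into A → αA' and A' → β₁ | β₂
(α is the longest common prefix among the alternatives). Repeat until
no nonterminal has two alternatives with a common prefix.

Round 1: A has alternatives sharing prefix ', num'. Introduce A': A → , num A'
  Add: A' → y
  Add: A' → x A
  Add: A' → ε

No remaining common prefixes — done.

Resulting grammar:
A → , num A'
A' → y
A' → x A
A' → ε
A → g A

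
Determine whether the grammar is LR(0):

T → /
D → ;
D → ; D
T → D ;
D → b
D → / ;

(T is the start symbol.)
No. Shift-reduce conflict between [T → / .] and [D → / . ;]

Augment with T' → T and build the canonical LR(0) collection (I0 = CLOSURE({[T' → . T]}), then GOTO on every symbol after a dot until no new states appear). It has 10 states:
  I0: { [D → . / ;], [D → . ; D], [D → . ;], [D → . b], [T → . /], [T → . D ;], [T' → . T] }  — shift
  I1: { [D → / . ;], [T → / .] }  — shift, reduce
  I2: { [D → . / ;], [D → . ; D], [D → . ;], [D → . b], [D → ; . D], [D → ; .] }  — shift, reduce
  I3: { [T → D . ;] }  — shift
  I4: { [T' → T .] }  — accept
  I5: { [D → b .] }  — reduce
  I6: { [T → D ; .] }  — reduce
  I7: { [D → / . ;] }  — shift
  I8: { [D → ; D .] }  — reduce
  I9: { [D → / ; .] }  — reduce

Conflict in state I1:
  Shift-reduce conflict between [T → / .] and [D → / . ;]
So the grammar is NOT LR(0).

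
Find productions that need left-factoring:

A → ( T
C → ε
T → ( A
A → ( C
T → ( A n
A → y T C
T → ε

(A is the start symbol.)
Left-factoring is needed when two productions for the same non-terminal
share a common prefix on the right-hand side.

Productions for A:
  A → ( T
  A → ( C
  A → y T C
Productions for T:
  T → ( A
  T → ( A n
  T → ε

Found common prefix '(' in productions for A
Found common prefix '( A' in productions for T

Answer: Yes, A has productions with common prefix '('; T has productions with common prefix '( A'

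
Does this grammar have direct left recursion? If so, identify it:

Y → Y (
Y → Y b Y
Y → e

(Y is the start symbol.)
Yes, Y is left-recursive

Direct left recursion occurs when N → N α for some non-terminal N (the right-hand side begins with the left-hand side itself).

Y → Y (: LEFT RECURSIVE (starts with Y)
Y → Y b Y: LEFT RECURSIVE (starts with Y)
Y → e: starts with e

The grammar has direct left recursion on: Y.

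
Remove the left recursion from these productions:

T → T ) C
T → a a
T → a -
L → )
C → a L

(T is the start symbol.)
T → a a T'
T → a - T'
T' → ) C T'
T' → ε
L → )
C → a L

T is directly left-recursive. The standard transformation for
  A → A α₁ | ... | A α_m | β₁ | ... | β_n
is
  A  → β₁ A' | ... | β_n A'
  A' → α₁ A' | ... | α_m A' | ε

T → a a becomes T → a a T'
T → a - becomes T → a - T'
T → T ) C becomes T' → ) C T'
Add T' → ε

Productions for other non-terminals are unchanged:
  L → )
  C → a L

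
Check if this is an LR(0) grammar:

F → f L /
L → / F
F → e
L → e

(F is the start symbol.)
Augment with F' → F and build the canonical LR(0) collection (I0 = CLOSURE({[F' → . F]}), then GOTO on every symbol after a dot until no new states appear). It has 9 states:
  I0: { [F → . e], [F → . f L /], [F' → . F] }  — shift
  I1: { [F' → F .] }  — accept
  I2: { [F → e .] }  — reduce
  I3: { [F → f . L /], [L → . / F], [L → . e] }  — shift
  I4: { [F → . e], [F → . f L /], [L → / . F] }  — shift
  I5: { [F → f L . /] }  — shift
  I6: { [L → e .] }  — reduce
  I7: { [F → f L / .] }  — reduce
  I8: { [L → / F .] }  — reduce

Every state is either a pure shift/goto state or contains exactly one complete item and nothing to shift — no conflicts. The grammar is LR(0).

Answer: Yes, the grammar is LR(0)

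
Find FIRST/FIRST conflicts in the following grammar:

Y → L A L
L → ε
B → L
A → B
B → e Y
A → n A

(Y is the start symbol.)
A FIRST/FIRST conflict occurs when two productions N → α and N → β for the same non-terminal have FIRST(α) ∩ FIRST(β) ≠ ∅ (with ε ∈ FIRST of a nullable right-hand side, so two nullable alternatives also conflict).

FIRST sets of the non-terminals at (or reachable through a nullable prefix from) the front of some alternative:
  FIRST(L) = { ε }
  FIRST(B) = { 'e', ε }

Productions for B:
  B → L: FIRST = { ε }
  B → e Y: FIRST = { 'e' }
Productions for A:
  A → B: FIRST = { 'e', ε }
  A → n A: FIRST = { 'n' }
Y, L have only one production, so no FIRST/FIRST conflict is possible there.

All alternatives of each non-terminal have pairwise disjoint FIRST sets.

Answer: No FIRST/FIRST conflicts.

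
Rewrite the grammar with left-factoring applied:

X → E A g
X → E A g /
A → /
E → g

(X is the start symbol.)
X → E A g X'
X' → ε
X' → /
A → /
E → g

Left-factoring transforms A → αβ₁ | αβ₂ into A → αA' and A' → β₁ | β₂
(α is the longest common prefix among the alternatives). Repeat until
no nonterminal has two alternatives with a common prefix.

Round 1: X has alternatives sharing prefix 'E A g'. Introduce X': X → E A g X'
  Add: X' → ε
  Add: X' → /

No remaining common prefixes — done.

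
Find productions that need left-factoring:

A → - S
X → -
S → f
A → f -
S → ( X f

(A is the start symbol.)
No, left-factoring is not needed

Left-factoring is needed when two productions for the same non-terminal
share a common prefix on the right-hand side.

Productions for A:
  A → - S
  A → f -
Productions for S:
  S → f
  S → ( X f

No common prefixes found.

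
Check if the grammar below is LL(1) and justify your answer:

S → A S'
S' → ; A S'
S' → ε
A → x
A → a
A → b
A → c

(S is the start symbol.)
Relevant sets:
  FOLLOW(S') = { $ }

For S':
  PREDICT(S' → ';' A S') = { ';' }
  PREDICT(S' → ε) = { $ }
For A:
  PREDICT(A → x) = { 'x' }
  PREDICT(A → a) = { 'a' }
  PREDICT(A → b) = { 'b' }
  PREDICT(A → c) = { 'c' }
S has a single production, so nothing to check there.

All predict sets are disjoint. The grammar IS LL(1).

Answer: Yes, the grammar is LL(1).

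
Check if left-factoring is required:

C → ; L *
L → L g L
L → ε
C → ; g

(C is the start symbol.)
Yes, C has productions with common prefix ';'

Left-factoring is needed when two productions for the same non-terminal
share a common prefix on the right-hand side.

Productions for C:
  C → ; L *
  C → ; g
Productions for L:
  L → L g L
  L → ε

Found common prefix ';' in productions for C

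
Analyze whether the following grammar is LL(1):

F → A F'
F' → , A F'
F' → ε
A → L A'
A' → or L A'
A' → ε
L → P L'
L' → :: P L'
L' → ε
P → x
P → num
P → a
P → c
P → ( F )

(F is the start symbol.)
Yes, the grammar is LL(1).

Relevant sets:
  FOLLOW(F') = { $, ')' }
  FOLLOW(A') = { $, ')', ',' }
  FOLLOW(L') = { $, ')', ',', 'or' }

For F':
  PREDICT(F' → ',' A F') = { ',' }
  PREDICT(F' → ε) = { $, ')' }
For A':
  PREDICT(A' → or L A') = { 'or' }
  PREDICT(A' → ε) = { $, ')', ',' }
For L':
  PREDICT(L' → :: P L') = { '::' }
  PREDICT(L' → ε) = { $, ')', ',', 'or' }
For P:
  PREDICT(P → x) = { 'x' }
  PREDICT(P → num) = { 'num' }
  PREDICT(P → a) = { 'a' }
  PREDICT(P → c) = { 'c' }
  PREDICT(P → '(' F ')') = { '(' }
F, A, L have a single production, so nothing to check there.

All predict sets are disjoint. The grammar IS LL(1).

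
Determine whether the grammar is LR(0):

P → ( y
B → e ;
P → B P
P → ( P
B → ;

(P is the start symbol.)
A grammar is LR(0) if no state in the canonical LR(0) collection has:
  - both a shift item (dot before a terminal) and a complete item (shift-reduce conflict), or
  - two or more complete items (reduce-reduce conflict; the accept item [P' → P .] counts as a complete item here).

Augment with P' → P and build the canonical LR(0) collection (I0 = CLOSURE({[P' → . P]}), then GOTO on every symbol after a dot until no new states appear). It has 10 states:
  I0: { [B → . ;], [B → . e ;], [P → . ( P], [P → . ( y], [P → . B P], [P' → . P] }  — shift
  I1: { [B → . ;], [B → . e ;], [P → ( . P], [P → ( . y], [P → . ( P], [P → . ( y], [P → . B P] }  — shift
  I2: { [B → ; .] }  — reduce
  I3: { [B → . ;], [B → . e ;], [P → . ( P], [P → . ( y], [P → . B P], [P → B . P] }  — shift
  I4: { [P' → P .] }  — accept
  I5: { [B → e . ;] }  — shift
  I6: { [B → e ; .] }  — reduce
  I7: { [P → B P .] }  — reduce
  I8: { [P → ( P .] }  — reduce
  I9: { [P → ( y .] }  — reduce

Every state is either a pure shift/goto state or contains exactly one complete item and nothing to shift — no conflicts. The grammar is LR(0).

Answer: Yes, the grammar is LR(0)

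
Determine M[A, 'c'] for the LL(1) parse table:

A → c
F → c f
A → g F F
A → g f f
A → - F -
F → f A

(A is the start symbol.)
A → c

To find M[A, 'c'], we find productions for A where 'c' is in the predict set (PREDICT(N → α) = (FIRST(α) \ {ε}) ∪ (FOLLOW(N) if α ⇒* ε)).

A → c: PREDICT = { 'c' }
  'c' is in predict set, so this production goes in M[A, 'c']
A → g F F: PREDICT = { 'g' }
A → g f f: PREDICT = { 'g' }
A → - F -: PREDICT = { '-' }

M[A, 'c'] = A → c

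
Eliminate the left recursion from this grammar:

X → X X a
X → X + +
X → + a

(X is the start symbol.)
X → + a X'
X' → X a X'
X' → + + X'
X' → ε

X is directly left-recursive. The standard transformation for
  A → A α₁ | ... | A α_m | β₁ | ... | β_n
is
  A  → β₁ A' | ... | β_n A'
  A' → α₁ A' | ... | α_m A' | ε

X → + a becomes X → + a X'
X → X X a becomes X' → X a X'
X → X + + becomes X' → + + X'
Add X' → ε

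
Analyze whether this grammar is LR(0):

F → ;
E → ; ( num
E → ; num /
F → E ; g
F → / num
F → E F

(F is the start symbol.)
No. Shift-reduce conflict between [F → ; .] and [E → ; . ( num]

A grammar is LR(0) if no state in the canonical LR(0) collection has:
  - both a shift item (dot before a terminal) and a complete item (shift-reduce conflict), or
  - two or more complete items (reduce-reduce conflict; the accept item [F' → F .] counts as a complete item here).

Augment with F' → F and build the canonical LR(0) collection (I0 = CLOSURE({[F' → . F]}), then GOTO on every symbol after a dot until no new states appear). It has 13 states:
  I0: { [E → . ; ( num], [E → . ; num /], [F → . / num], [F → . ;], [F → . E ; g], [F → . E F], [F' → . F] }  — shift
  I1: { [F → / . num] }  — shift
  I2: { [E → ; . ( num], [E → ; . num /], [F → ; .] }  — shift, reduce
  I3: { [E → . ; ( num], [E → . ; num /], [F → . / num], [F → . ;], [F → . E ; g], [F → . E F], [F → E . ; g], [F → E . F] }  — shift
  I4: { [F' → F .] }  — accept
  I5: { [E → ; . ( num], [E → ; . num /], [F → ; .], [F → E ; . g] }  — shift, reduce
  I6: { [F → E F .] }  — reduce
  I7: { [E → ; ( . num] }  — shift
  I8: { [F → E ; g .] }  — reduce
  I9: { [E → ; num . /] }  — shift
  I10: { [E → ; num / .] }  — reduce
  I11: { [E → ; ( num .] }  — reduce
  I12: { [F → / num .] }  — reduce

Conflict in state I2:
  Shift-reduce conflict between [F → ; .] and [E → ; . ( num]
So the grammar is NOT LR(0).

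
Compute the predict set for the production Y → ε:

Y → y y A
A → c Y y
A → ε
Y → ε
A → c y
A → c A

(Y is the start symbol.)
PREDICT(Y → ε) = (FIRST(RHS) \ {ε}) ∪ (FOLLOW(Y) if ε ∈ FIRST(RHS), i.e. RHS ⇒* ε)
The right-hand side is ε (FIRST(ε) = { ε }), so the predict set is FOLLOW(Y) = { $, 'y' }
PREDICT(Y → ε) = { $, 'y' }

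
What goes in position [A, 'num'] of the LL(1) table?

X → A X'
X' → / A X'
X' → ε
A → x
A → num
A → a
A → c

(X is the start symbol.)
A → num

To find M[A, 'num'], we find productions for A where 'num' is in the predict set (PREDICT(N → α) = (FIRST(α) \ {ε}) ∪ (FOLLOW(N) if α ⇒* ε)).

A → x: PREDICT = { 'x' }
A → num: PREDICT = { 'num' }
  'num' is in predict set, so this production goes in M[A, 'num']
A → a: PREDICT = { 'a' }
A → c: PREDICT = { 'c' }

M[A, 'num'] = A → num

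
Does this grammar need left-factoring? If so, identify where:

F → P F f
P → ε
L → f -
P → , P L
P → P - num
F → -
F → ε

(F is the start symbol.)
Left-factoring is needed when two productions for the same non-terminal
share a common prefix on the right-hand side.

Productions for F:
  F → P F f
  F → -
  F → ε
Productions for P:
  P → ε
  P → , P L
  P → P - num

No common prefixes found.

Answer: No, left-factoring is not needed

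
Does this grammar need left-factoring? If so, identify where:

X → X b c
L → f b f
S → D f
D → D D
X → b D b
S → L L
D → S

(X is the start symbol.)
No, left-factoring is not needed

Left-factoring is needed when two productions for the same non-terminal
share a common prefix on the right-hand side.

Productions for X:
  X → X b c
  X → b D b
Productions for S:
  S → D f
  S → L L
Productions for D:
  D → D D
  D → S

No common prefixes found.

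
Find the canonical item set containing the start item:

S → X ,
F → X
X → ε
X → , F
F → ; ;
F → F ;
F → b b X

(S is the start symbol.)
First, augment the grammar with S' → S
I₀ = CLOSURE({ [S' → . S] }):
  [S' → . S] has the dot before S: add [S → . X ,]
  [S → . X ,] has the dot before X: add [X → .], [X → . , F]
No further items can be added.

I₀ = { [S → . X ,], [S' → . S], [X → . , F], [X → .] }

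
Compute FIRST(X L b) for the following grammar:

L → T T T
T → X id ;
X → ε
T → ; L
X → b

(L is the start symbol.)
FIRST sets of the non-terminals involved (from the grammar, by fixed-point iteration):
  FIRST(X) = { 'b', ε }
  FIRST(L) = { ';', 'b', 'id' }

To compute FIRST(X L b), process the symbols left to right:
Symbol X is a non-terminal. Add FIRST(X) \ {ε} = { 'b' }
X is nullable (ε ∈ FIRST(X)), continue to the next symbol.
Symbol L is a non-terminal. Add FIRST(L) \ {ε} = { ';', 'b', 'id' }
L is not nullable (ε ∉ FIRST(L)), so stop here.
FIRST(X L b) = { ';', 'b', 'id' }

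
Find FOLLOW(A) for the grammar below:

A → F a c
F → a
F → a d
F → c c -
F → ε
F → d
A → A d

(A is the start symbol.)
A is the start symbol, so $ ∈ FOLLOW(A).
In A → A d: A is followed by d, add FIRST(d) \ {ε} = { 'd' }

Taking the union: FOLLOW(A) = { $, 'd' }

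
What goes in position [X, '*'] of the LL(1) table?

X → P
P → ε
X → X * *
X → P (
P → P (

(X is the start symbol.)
X → P, X → X * *

To find M[X, '*'], we find productions for X where '*' is in the predict set (PREDICT(N → α) = (FIRST(α) \ {ε}) ∪ (FOLLOW(N) if α ⇒* ε)).

Relevant sets:
  FIRST(P) = { '(', ε }
  FIRST(X) = { '(', '*', ε }
  FOLLOW(X) = { $, '*' }

X → P: PREDICT = { $, '(', '*' }
  '*' is in predict set, so this production goes in M[X, '*']
X → X * *: PREDICT = { '(', '*' }
  '*' is in predict set, so this production goes in M[X, '*']
X → P (: PREDICT = { '(' }

M[X, '*'] = X → P, X → X * *  (a multiply-defined cell — the grammar is not LL(1))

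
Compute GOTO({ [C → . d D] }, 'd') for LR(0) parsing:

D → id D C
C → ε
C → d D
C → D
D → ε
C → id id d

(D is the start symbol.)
{ [C → d . D], [D → . id D C], [D → .] }

GOTO(I, 'd') = CLOSURE({ [A → αX.β] : [A → α.Xβ] ∈ I, X = 'd' })

Items with dot before 'd', with the dot advanced:
  [C → . d D] → [C → d . D]
Closure of the advanced items:
  [C → d . D] has the dot before D: add [D → . id D C], [D → .]

GOTO = { [C → d . D], [D → . id D C], [D → .] }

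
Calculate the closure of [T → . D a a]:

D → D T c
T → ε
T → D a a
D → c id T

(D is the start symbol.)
{ [D → . D T c], [D → . c id T], [T → . D a a] }

To compute CLOSURE, for each item [A → α.Bβ] where B is a non-terminal, add [B → .γ] for all productions B → γ; repeat for the newly added items until nothing changes.

Start with: [T → . D a a]
  [T → . D a a] has the dot before D: add [D → . D T c], [D → . c id T]
No further items can be added.

CLOSURE = { [D → . D T c], [D → . c id T], [T → . D a a] }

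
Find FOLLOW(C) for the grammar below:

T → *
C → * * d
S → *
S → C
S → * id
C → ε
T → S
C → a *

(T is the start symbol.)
{ $ }

In S → C: C is at the end, add FOLLOW(S)

The FOLLOW sets referred to above (computed the same way, to a fixed point):
  FOLLOW(S) = { $ }

Taking the union: FOLLOW(C) = { $ }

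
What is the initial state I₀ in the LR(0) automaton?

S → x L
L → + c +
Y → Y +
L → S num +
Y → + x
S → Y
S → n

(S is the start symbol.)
{ [S → . Y], [S → . n], [S → . x L], [S' → . S], [Y → . + x], [Y → . Y +] }

First, augment the grammar with S' → S
I₀ = CLOSURE({ [S' → . S] }):
  [S' → . S] has the dot before S: add [S → . x L], [S → . Y], [S → . n]
  [S → . Y] has the dot before Y: add [Y → . Y +], [Y → . + x]
No further items can be added.

I₀ = { [S → . Y], [S → . n], [S → . x L], [S' → . S], [Y → . + x], [Y → . Y +] }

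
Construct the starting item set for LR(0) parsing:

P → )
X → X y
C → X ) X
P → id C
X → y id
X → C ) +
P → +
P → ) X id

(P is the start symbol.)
{ [P → . ) X id], [P → . )], [P → . +], [P → . id C], [P' → . P] }

First, augment the grammar with P' → P
I₀ = CLOSURE({ [P' → . P] }):
  [P' → . P] has the dot before P: add [P → . )], [P → . id C], [P → . +], [P → . ) X id]
No further items can be added.

I₀ = { [P → . ) X id], [P → . )], [P → . +], [P → . id C], [P' → . P] }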